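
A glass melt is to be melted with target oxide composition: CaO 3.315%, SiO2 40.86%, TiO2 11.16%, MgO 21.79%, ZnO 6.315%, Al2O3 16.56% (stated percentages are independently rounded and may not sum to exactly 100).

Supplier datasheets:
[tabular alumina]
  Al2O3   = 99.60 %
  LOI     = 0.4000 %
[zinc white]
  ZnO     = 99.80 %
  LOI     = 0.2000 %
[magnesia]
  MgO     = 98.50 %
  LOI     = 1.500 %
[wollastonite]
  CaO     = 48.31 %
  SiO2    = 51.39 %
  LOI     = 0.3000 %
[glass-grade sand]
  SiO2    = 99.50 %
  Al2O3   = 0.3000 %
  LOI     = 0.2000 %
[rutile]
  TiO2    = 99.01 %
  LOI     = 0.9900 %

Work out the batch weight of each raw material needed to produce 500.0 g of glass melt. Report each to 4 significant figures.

Batch per 500.0 g glass melt:
  tabular alumina: 82.57 g
  zinc white: 31.64 g
  magnesia: 110.6 g
  wollastonite: 34.31 g
  glass-grade sand: 187.6 g
  rutile: 56.36 g
Total batch = 503.1 g; LOI loss = 3.089 g; yield = 99.39%

The whole derivation keeps full precision all the way through — working values are shown rounded to 4 significant digits across the worked steps. Every reported number sees exactly one rounding. Derived quantities are rebuilt using the weight values per 500.0 g of glass at full float precision (six oxide percentages, totals, the yield, ignition loss, net glass mass) precisely as stated by problem or answer.
Target oxide masses per 500.0 g glass melt:
  CaO: 3.315% × 500.0 = 16.58 g
  SiO2: 40.86% × 500.0 = 204.3 g
  TiO2: 11.16% × 500.0 = 55.80 g
  MgO: 21.79% × 500.0 = 109.0 g
  ZnO: 6.315% × 500.0 = 31.58 g
  Al2O3: 16.56% × 500.0 = 82.80 g
Oxide-by-oxide audit working from each reported weight, for the quoted basis mass (oxide sums agree with the targets up to rounding of the answer):
  CaO: 34.31·0.4831 = 16.58 g (target 16.58 g)
  SiO2: 34.31·0.5139 + 187.6·0.9950 = 204.3 g (target 204.3 g)
  TiO2: 56.36·0.9901 = 55.80 g (target 55.80 g)
  MgO: 110.6·0.9850 = 108.9 g (target 109.0 g)
  ZnO: 31.64·0.9980 = 31.58 g (target 31.58 g)
  Al2O3: 82.57·0.9960 + 187.6·0.003000 = 82.80 g (target 82.80 g)
Glass mass check: net batch after ignition = 500.0 g (per-oxide target masses sum to 500.0 g; the stated basis being 500.0 g — deltas are rounding alone).
Total batch = Σ batch = 503.1 g; the LOI term Σ batch·LOI equals 3.089 g; yield = glass ÷ total batch = 99.39%.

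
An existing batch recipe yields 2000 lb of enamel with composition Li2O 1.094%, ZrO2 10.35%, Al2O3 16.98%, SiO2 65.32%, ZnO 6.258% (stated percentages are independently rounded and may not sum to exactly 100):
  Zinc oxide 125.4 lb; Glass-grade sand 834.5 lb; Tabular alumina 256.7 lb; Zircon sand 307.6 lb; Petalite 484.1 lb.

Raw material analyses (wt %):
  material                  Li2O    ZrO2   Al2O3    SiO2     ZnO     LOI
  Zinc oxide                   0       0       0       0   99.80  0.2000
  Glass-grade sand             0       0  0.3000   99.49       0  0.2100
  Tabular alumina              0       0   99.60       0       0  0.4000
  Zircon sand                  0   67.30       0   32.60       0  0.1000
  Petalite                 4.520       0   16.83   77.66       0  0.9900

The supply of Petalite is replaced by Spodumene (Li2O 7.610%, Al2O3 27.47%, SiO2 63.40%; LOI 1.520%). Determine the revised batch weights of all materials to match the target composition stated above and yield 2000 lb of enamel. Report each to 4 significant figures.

Revised batch per 2000 lb enamel:
  Zinc oxide: 125.4 lb
  Glass-grade sand: 1029 lb
  Tabular alumina: 258.6 lb
  Zircon sand: 307.6 lb
  Spodumene: 287.5 lb
Total batch = 2008 lb; LOI loss = 8.124 lb

Values along the way appear rounded to four significant figures as written. Every computation carries exact precision throughout. Each reported value carries a single rounding. Derived quantities, including five oxide percentages, LOI, net glass mass, yield, totals, are carried using the weight values on 2000 lb of glass in exact precision, as written in question or answer.
Oxide mass targets, per 2000 lb enamel:
  Li2O: 1.094% × 2000 = 21.88 lb
  ZrO2: 10.35% × 2000 = 207.0 lb
  Al2O3: 16.98% × 2000 = 339.6 lb
  SiO2: 65.32% × 2000 = 1306 lb
  ZnO: 6.258% × 2000 = 125.2 lb
A balance pass over the oxides, per the reported batch figures, versus the basis set out (target by target, the sums agree inside rounding margins):
  Li2O: 287.5·0.07610 = 21.88 lb (target 21.88 lb)
  ZrO2: 307.6·0.6730 = 207.0 lb (target 207.0 lb)
  Al2O3: 1029·0.003000 + 258.6·0.9960 + 287.5·0.2747 = 339.6 lb (target 339.6 lb)
  SiO2: 1029·0.9949 + 307.6·0.3260 + 287.5·0.6340 = 1306 lb (target 1306 lb)
  ZnO: 125.4·0.9980 = 125.1 lb (target 125.2 lb)
The glass-mass cross-check: the batch minus its LOI: 2000 lb (oxide target masses add up to 2000 lb; basis as stated: 2000 lb — differing by rounding only).
Adding the batch up: Σ batch = 2008 lb; the LOI term Σ batch·LOI equals 8.124 lb; as yield: glass ÷ batch → 99.60%.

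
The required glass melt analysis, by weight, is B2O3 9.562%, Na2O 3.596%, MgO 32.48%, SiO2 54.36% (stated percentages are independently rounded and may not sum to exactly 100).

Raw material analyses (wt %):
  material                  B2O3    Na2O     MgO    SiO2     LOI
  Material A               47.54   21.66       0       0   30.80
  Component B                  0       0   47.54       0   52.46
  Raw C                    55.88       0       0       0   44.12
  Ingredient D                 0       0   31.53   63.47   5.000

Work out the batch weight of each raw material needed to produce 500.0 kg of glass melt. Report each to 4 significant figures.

Batch per 500.0 kg glass melt:
  Material A: 83.01 kg
  Component B: 57.59 kg
  Raw C: 14.94 kg
  Ingredient D: 428.2 kg
Total batch = 583.7 kg; LOI loss = 83.78 kg; yield = 85.65%

In-progress results are displayed rounded to four significant figures when written out; each numeric step runs at full float precision from first step to last — each reported value takes just one rounding. All derived quantities, which include the totals, the yield, the four compositions, LOI, glass mass, are computed in full float precision, as given in either problem or answer, starting from the weights on 500.0 kg of glass.
Oxide-by-oxide targets in 500.0 kg glass melt:
  B2O3: 9.562% × 500.0 = 47.81 kg
  Na2O: 3.596% × 500.0 = 17.98 kg
  MgO: 32.48% × 500.0 = 162.4 kg
  SiO2: 54.36% × 500.0 = 271.8 kg
Balance tally, oxide-wise, per the reported batch figures, relative to the basis at hand (delivered sums recover each target up to rounding of the answer):
  B2O3: 83.01·0.4754 + 14.94·0.5588 = 47.81 kg (target 47.81 kg)
  Na2O: 83.01·0.2166 = 17.98 kg (target 17.98 kg)
  MgO: 57.59·0.4754 + 428.2·0.3153 = 162.4 kg (target 162.4 kg)
  SiO2: 428.2·0.6347 = 271.8 kg (target 271.8 kg)
Mass balance on the glass: Σ batch − LOI loss = 500.0 kg (targets for the oxides total 500.0 kg; against the stated basis, 500.0 kg — a pure rounding effect).
Whole-batch sum: Σ batch = 583.7 kg; the LOI term Σ batch·LOI equals 83.78 kg; as yield: glass ÷ batch → 85.65%.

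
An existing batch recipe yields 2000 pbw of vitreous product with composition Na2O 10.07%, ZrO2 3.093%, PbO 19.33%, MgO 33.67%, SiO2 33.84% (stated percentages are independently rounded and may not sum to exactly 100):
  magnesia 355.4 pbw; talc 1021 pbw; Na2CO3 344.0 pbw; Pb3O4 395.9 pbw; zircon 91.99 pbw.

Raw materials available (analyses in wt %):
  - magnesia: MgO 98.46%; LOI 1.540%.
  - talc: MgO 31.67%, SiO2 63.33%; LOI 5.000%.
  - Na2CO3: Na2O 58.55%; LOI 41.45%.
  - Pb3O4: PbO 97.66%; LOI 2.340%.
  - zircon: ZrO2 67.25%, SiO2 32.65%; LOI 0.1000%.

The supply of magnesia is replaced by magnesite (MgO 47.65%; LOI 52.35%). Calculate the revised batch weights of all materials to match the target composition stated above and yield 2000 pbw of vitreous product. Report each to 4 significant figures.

Intermediates appear, rounded to four significant figures, in the printout; every computation holds full precision from start to finish — every reported figure is rounded just once — the derived quantities are carried at full precision (ignition loss, the yield, the five compositions, the totals, net glass mass) from the weighed amounts for 2000 pbw of glass exactly as shown in the problem or the answer.
Oxide-by-oxide targets in 2000 pbw vitreous product:
  Na2O: 10.07% × 2000 = 201.4 pbw
  ZrO2: 3.093% × 2000 = 61.86 pbw
  PbO: 19.33% × 2000 = 386.6 pbw
  MgO: 33.67% × 2000 = 673.4 pbw
  SiO2: 33.84% × 2000 = 676.8 pbw
Checking each oxide sum on the weights just shown, for the quoted basis mass (oxide sums agree with the targets exact up to rounding of places):
  Na2O: 344.0·0.5855 = 201.4 pbw (target 201.4 pbw)
  ZrO2: 91.99·0.6725 = 61.86 pbw (target 61.86 pbw)
  PbO: 395.9·0.9766 = 386.6 pbw (target 386.6 pbw)
  MgO: 734.5·0.4765 + 1021·0.3167 = 673.3 pbw (target 673.4 pbw)
  SiO2: 1021·0.6333 + 91.99·0.3265 = 676.6 pbw (target 676.8 pbw)
The glass-mass cross-check: batch Σ − ignition loss = 2000 pbw (the Σ of target masses is 2000 pbw; the stated basis being 2000 pbw — any gap is answer rounding).
Adding the batch up: Σ batch = 2587 pbw; loss to ignition Σ batch·LOI = 587.5 pbw; yield = glass ÷ total batch = 77.29%.

Revised batch per 2000 pbw vitreous product:
  magnesite: 734.5 pbw
  talc: 1021 pbw
  Na2CO3: 344.0 pbw
  Pb3O4: 395.9 pbw
  zircon: 91.99 pbw
Total batch = 2587 pbw; LOI loss = 587.5 pbw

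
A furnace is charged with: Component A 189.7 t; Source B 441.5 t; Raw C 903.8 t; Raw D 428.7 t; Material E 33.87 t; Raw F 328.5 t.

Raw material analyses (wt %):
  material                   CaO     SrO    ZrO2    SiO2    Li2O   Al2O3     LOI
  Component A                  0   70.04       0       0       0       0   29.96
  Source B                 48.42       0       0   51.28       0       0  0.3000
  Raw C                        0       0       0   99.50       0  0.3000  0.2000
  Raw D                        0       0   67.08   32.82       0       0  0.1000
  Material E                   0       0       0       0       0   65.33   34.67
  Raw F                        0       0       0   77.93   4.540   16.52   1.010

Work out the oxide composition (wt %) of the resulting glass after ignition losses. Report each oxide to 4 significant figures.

In-progress results appear (rounded to 4 significant digits) across the worked steps — each numeric step carries full float precision at all times; each reported result receives exactly one rounding — derived quantities (the yield, glass mass, the totals, ignition loss, six oxide percentages) are computed starting from the weights at 2251 t of glass in exact precision as they appear in question or answer.
Delivered oxide masses:
  CaO: 441.5·0.4842 = 213.8 t
  SrO: 189.7·0.7004 = 132.9 t
  ZrO2: 428.7·0.6708 = 287.6 t
  SiO2: 441.5·0.5128 + 903.8·0.9950 + 428.7·0.3282 + 328.5·0.7793 = 1522 t
  Li2O: 328.5·0.04540 = 14.91 t
  Al2O3: 903.8·0.003000 + 33.87·0.6533 + 328.5·0.1652 = 79.11 t
LOI: 189.7·0.2996 + 441.5·0.003000 + 903.8·0.002000 + 428.7·0.001000 + 33.87·0.3467 + 328.5·0.01010 = 75.46 t
batch − LOI leaves glass = 2326 − 75.46 = 2251 t (the oxide masses sum to this)
percent share: oxide ÷ glass, ×100

Glass mass = 2251 t (batch 2326 − LOI 75.46).
Composition: CaO 9.498%, SrO 5.904%, ZrO2 12.78%, SiO2 67.64%, Li2O 0.6627%, Al2O3 3.515%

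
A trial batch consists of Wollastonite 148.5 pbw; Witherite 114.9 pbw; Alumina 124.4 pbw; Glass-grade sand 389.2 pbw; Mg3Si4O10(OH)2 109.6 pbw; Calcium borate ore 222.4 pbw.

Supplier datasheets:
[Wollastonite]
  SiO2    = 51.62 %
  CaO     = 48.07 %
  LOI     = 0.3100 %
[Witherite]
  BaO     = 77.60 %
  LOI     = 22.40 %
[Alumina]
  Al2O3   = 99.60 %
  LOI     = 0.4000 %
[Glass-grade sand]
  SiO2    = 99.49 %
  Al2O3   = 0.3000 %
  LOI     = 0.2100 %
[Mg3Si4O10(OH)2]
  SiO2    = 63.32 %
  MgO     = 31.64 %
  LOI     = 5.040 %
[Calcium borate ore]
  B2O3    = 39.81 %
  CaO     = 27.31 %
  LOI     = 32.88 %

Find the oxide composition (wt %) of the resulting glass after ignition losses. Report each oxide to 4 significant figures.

Values along the way are shown rounded to 4 significant digits at each printed step; the working math maintains full precision from first step to last — every reported figure sees exactly one rounding. Derived quantities (glass mass, LOI, six oxide percentages, yield, the totals) are carried from the batch weights per 1003 pbw of glass at exact precision, as given in either problem or answer.
Per-oxide mass from batch:
  SiO2: 148.5·0.5162 + 389.2·0.9949 + 109.6·0.6332 = 533.3 pbw
  Al2O3: 124.4·0.9960 + 389.2·0.003000 = 125.1 pbw
  BaO: 114.9·0.7760 = 89.16 pbw
  MgO: 109.6·0.3164 = 34.68 pbw
  B2O3: 222.4·0.3981 = 88.54 pbw
  CaO: 148.5·0.4807 + 222.4·0.2731 = 132.1 pbw
LOI: 148.5·0.003100 + 114.9·0.2240 + 124.4·0.004000 + 389.2·0.002100 + 109.6·0.05040 + 222.4·0.3288 = 106.2 pbw
Glass = total batch minus LOI = 1109 − 106.2 = 1003 pbw (= the summed oxide contributions)
each oxide over glass, ×100, is wt %

Glass mass = 1003 pbw (batch 1109 − LOI 106.2).
Composition: SiO2 53.18%, Al2O3 12.47%, BaO 8.891%, MgO 3.458%, B2O3 8.829%, CaO 13.17%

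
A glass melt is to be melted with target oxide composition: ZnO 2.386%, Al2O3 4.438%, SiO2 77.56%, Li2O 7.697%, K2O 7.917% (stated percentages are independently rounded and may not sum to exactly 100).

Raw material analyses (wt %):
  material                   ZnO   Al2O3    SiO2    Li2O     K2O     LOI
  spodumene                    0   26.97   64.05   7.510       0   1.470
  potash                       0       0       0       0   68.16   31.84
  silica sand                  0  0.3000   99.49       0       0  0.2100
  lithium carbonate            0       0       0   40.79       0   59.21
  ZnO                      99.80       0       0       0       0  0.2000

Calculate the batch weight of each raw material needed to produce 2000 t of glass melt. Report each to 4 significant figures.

In-progress results are displayed rounded to four significant figures — all internal work keeps full precision end to end; every reported number carries a single rounding; derived quantities (net glass mass, the five compositions, the totals, yield, LOI) are computed at full float precision using the weight values per 2000 t of glass as they appear in question or answer.
Oxide mass targets, per 2000 t glass melt:
  ZnO: 2.386% × 2000 = 47.72 t
  Al2O3: 4.438% × 2000 = 88.76 t
  SiO2: 77.56% × 2000 = 1551 t
  Li2O: 7.697% × 2000 = 153.9 t
  K2O: 7.917% × 2000 = 158.3 t
Per-oxide balance check per the reported batch figures, at the basis given (every target is met by its sum net of answer rounding effects):
  ZnO: 47.82·0.9980 = 47.72 t (target 47.72 t)
  Al2O3: 314.0·0.2697 + 1357·0.003000 = 88.76 t (target 88.76 t)
  SiO2: 314.0·0.6405 + 1357·0.9949 = 1551 t (target 1551 t)
  Li2O: 314.0·0.07510 + 319.6·0.4079 = 153.9 t (target 153.9 t)
  K2O: 232.3·0.6816 = 158.3 t (target 158.3 t)
Glass-mass closure: net batch after ignition = 2000 t (targets for the oxides total 2000 t; stated basis 2000 t — rounding explains the deltas).
Total batch = Σ batch = 2271 t; LOI loss = Σ batch·LOI = 270.8 t; glass ÷ batch gives a yield of 88.08%.

Batch per 2000 t glass melt:
  spodumene: 314.0 t
  potash: 232.3 t
  silica sand: 1357 t
  lithium carbonate: 319.6 t
  ZnO: 47.82 t
Total batch = 2271 t; LOI loss = 270.8 t; yield = 88.08%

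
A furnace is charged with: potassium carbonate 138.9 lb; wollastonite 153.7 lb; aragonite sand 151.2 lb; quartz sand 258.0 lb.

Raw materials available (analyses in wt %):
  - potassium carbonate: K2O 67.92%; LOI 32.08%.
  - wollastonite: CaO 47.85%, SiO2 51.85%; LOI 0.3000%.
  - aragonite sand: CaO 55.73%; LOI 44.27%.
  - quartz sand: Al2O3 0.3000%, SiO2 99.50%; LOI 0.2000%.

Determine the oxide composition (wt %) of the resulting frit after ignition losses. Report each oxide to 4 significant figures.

Glass mass = 589.3 lb (batch 701.8 − LOI 112.5).
Composition: CaO 26.78%, Al2O3 0.1313%, SiO2 57.08%, K2O 16.01%

In-progress results appear with 4-significant-digit rounding in the printout; every computation runs at full float precision in every operation — each reported number receives exactly one rounding. Derived quantities, including ignition loss, yield, the totals, four oxide percentages, glass mass, are carried from the batch weights on 589.3 lb of glass at exact precision as quoted within question or answer.
Per-oxide mass from batch:
  CaO: 153.7·0.4785 + 151.2·0.5573 = 157.8 lb
  Al2O3: 258.0·0.003000 = 0.7740 lb
  SiO2: 153.7·0.5185 + 258.0·0.9950 = 336.4 lb
  K2O: 138.9·0.6792 = 94.34 lb
LOI: 138.9·0.3208 + 153.7·0.003000 + 151.2·0.4427 + 258.0·0.002000 = 112.5 lb
batch − LOI leaves glass = 701.8 − 112.5 = 589.3 lb (consistent with Σ oxide mass)
wt %: oxide over glass, times 100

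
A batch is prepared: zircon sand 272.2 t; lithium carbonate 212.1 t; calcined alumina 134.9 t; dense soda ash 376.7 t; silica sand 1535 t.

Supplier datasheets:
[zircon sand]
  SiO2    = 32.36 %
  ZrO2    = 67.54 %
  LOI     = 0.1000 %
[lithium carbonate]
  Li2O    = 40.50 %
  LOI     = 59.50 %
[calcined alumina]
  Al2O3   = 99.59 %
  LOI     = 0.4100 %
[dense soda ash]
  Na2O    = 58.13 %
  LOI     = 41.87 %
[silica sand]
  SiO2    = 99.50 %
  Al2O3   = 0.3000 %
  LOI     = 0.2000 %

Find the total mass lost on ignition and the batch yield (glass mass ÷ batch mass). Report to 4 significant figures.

Full precision is held from start to finish — mid-chain values appear (rounded to 4 significant figures) on the page; exactly one rounding is applied to each reported value; all derived quantities, including five oxide percentages, the totals, ignition loss, glass mass, the yield, are rebuilt starting from the weights per 2243 t of glass in full float precision as set out in either problem or answer.
Ignition loss by material:
  zircon sand: 272.2 × 0.001000 = 0.2722 t
  lithium carbonate: 212.1 × 0.5950 = 126.2 t
  calcined alumina: 134.9 × 0.004100 = 0.5531 t
  dense soda ash: 376.7 × 0.4187 = 157.7 t
  silica sand: 1535 × 0.002000 = 3.070 t
Total LOI = 287.8 t
Glass = batch − LOI = 2531 − 287.8 = 2243 t

LOI loss = 287.8 t; glass = 2243 t; yield = 88.63%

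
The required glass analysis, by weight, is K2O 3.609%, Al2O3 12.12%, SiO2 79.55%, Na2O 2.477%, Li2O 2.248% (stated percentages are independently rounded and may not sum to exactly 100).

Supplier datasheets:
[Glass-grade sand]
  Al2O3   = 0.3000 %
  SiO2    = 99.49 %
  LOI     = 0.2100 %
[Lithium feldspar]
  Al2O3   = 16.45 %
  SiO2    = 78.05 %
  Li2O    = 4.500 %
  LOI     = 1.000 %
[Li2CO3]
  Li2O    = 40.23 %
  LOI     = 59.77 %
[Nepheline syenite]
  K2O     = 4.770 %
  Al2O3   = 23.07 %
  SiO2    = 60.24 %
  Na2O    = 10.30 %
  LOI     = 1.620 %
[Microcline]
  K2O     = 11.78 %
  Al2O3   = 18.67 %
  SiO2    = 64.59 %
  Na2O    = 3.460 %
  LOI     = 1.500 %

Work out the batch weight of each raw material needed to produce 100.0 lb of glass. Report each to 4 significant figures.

Working values are displayed, rounded to 4 significant digits, in the printout; exact precision is carried in every operation; a single rounding produces every reported number. All derived quantities (net glass mass, the totals, LOI, yield, five oxide percentages) are recomputed in full float precision starting from the weights per 100.0 lb of glass as written in question or answer.
Oxide-by-oxide targets in 100.0 lb glass:
  K2O: 3.609% × 100.0 = 3.609 lb
  Al2O3: 12.12% × 100.0 = 12.12 lb
  SiO2: 79.55% × 100.0 = 79.55 lb
  Na2O: 2.477% × 100.0 = 2.477 lb
  Li2O: 2.248% × 100.0 = 2.248 lb
Sums-versus-targets review with the batch weights as given, on the stated basis (oxide sums agree with the targets up to rounding of the answer):
  K2O: 15.92·0.04770 + 24.19·0.1178 = 3.609 lb (target 3.609 lb)
  Al2O3: 36.39·0.003000 + 23.23·0.1645 + 15.92·0.2307 + 24.19·0.1867 = 12.12 lb (target 12.12 lb)
  SiO2: 36.39·0.9949 + 23.23·0.7805 + 15.92·0.6024 + 24.19·0.6459 = 79.55 lb (target 79.55 lb)
  Na2O: 15.92·0.1030 + 24.19·0.03460 = 2.477 lb (target 2.477 lb)
  Li2O: 23.23·0.04500 + 2.989·0.4023 = 2.248 lb (target 2.248 lb)
Glass-mass closure: batch Σ − ignition loss = 100.0 lb (per-oxide target masses sum to 100.0 lb; versus the stated basis of 100.0 lb — any gap is answer rounding).
Summing the batch: Σ batch = 102.7 lb; loss to ignition Σ batch·LOI = 2.716 lb; as yield: glass ÷ batch → 97.36%.

Batch per 100.0 lb glass:
  Glass-grade sand: 36.39 lb
  Lithium feldspar: 23.23 lb
  Li2CO3: 2.989 lb
  Nepheline syenite: 15.92 lb
  Microcline: 24.19 lb
Total batch = 102.7 lb; LOI loss = 2.716 lb; yield = 97.36%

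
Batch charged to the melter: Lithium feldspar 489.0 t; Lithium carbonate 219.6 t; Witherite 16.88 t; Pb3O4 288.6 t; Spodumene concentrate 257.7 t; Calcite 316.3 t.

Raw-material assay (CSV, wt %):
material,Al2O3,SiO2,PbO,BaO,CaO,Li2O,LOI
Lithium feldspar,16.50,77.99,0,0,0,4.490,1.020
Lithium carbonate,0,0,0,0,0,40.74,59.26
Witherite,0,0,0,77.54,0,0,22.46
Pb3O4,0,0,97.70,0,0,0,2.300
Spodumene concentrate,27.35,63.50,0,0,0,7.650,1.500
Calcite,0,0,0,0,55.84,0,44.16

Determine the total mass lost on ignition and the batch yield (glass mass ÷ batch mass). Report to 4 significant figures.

LOI loss = 289.1 t; glass = 1299 t; yield = 81.80%

The whole derivation holds exact precision in every operation; mid-chain values are shown (rounded to 4 significant digits) at each printed step — exactly one rounding goes into every reported value — derived quantities (the yield, the totals, ignition loss, six oxide percentages, net glass mass) are recomputed at exact precision using the weight values at 1299 t of glass as they appear in question or answer.
Each material's LOI contribution:
  Lithium feldspar: 489.0 × 0.01020 = 4.988 t
  Lithium carbonate: 219.6 × 0.5926 = 130.1 t
  Witherite: 16.88 × 0.2246 = 3.791 t
  Pb3O4: 288.6 × 0.02300 = 6.638 t
  Spodumene concentrate: 257.7 × 0.01500 = 3.865 t
  Calcite: 316.3 × 0.4416 = 139.7 t
Total LOI = 289.1 t
Glass = batch − LOI = 1588 − 289.1 = 1299 t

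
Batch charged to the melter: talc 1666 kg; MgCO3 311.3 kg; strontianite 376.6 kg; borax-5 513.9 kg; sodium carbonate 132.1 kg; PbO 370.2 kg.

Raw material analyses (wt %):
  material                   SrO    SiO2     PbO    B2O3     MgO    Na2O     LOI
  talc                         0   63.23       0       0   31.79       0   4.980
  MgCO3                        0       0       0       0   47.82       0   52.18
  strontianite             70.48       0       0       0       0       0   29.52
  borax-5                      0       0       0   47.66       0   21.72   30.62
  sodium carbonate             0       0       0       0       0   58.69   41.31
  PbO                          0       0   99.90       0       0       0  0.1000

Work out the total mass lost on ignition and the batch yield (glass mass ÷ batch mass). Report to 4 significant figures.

The working math holds full float precision in all steps. The intermediate values are printed rounded to four significant figures across the worked steps. Exactly one rounding is applied to each reported number — the derived quantities are computed starting from the weights per 2801 kg of glass at full float precision (glass mass, the yield, totals, LOI, the six compositions), exactly as printed in the question or the answer.
Loss on ignition, line by line:
  talc: 1666 × 0.04980 = 82.97 kg
  MgCO3: 311.3 × 0.5218 = 162.4 kg
  strontianite: 376.6 × 0.2952 = 111.2 kg
  borax-5: 513.9 × 0.3062 = 157.4 kg
  sodium carbonate: 132.1 × 0.4131 = 54.57 kg
  PbO: 370.2 × 0.001000 = 0.3702 kg
Total LOI = 568.9 kg
Glass = batch − LOI = 3370 − 568.9 = 2801 kg

LOI loss = 568.9 kg; glass = 2801 kg; yield = 83.12%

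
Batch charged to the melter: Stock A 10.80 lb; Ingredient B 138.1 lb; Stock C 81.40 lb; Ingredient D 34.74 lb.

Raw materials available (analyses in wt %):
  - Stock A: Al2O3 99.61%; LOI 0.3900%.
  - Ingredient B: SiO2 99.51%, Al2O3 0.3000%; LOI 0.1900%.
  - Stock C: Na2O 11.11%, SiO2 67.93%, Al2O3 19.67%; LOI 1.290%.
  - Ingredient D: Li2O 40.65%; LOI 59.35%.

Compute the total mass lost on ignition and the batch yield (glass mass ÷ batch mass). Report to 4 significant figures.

The whole derivation maintains full float precision at each step — in-progress results are shown with 4-significant-digit rounding on the page. A single rounding yields every reported result. The derived quantities, which include yield, four oxide percentages, ignition loss, net glass mass, the totals, are computed in exact precision, as set out in the problem or answer text, from the weighed amounts on 243.1 lb of glass.
LOI of each material in turn:
  Stock A: 10.80 × 0.003900 = 0.04212 lb
  Ingredient B: 138.1 × 0.001900 = 0.2624 lb
  Stock C: 81.40 × 0.01290 = 1.050 lb
  Ingredient D: 34.74 × 0.5935 = 20.62 lb
Total LOI = 21.97 lb
Glass = batch − LOI = 265.0 − 21.97 = 243.1 lb

LOI loss = 21.97 lb; glass = 243.1 lb; yield = 91.71%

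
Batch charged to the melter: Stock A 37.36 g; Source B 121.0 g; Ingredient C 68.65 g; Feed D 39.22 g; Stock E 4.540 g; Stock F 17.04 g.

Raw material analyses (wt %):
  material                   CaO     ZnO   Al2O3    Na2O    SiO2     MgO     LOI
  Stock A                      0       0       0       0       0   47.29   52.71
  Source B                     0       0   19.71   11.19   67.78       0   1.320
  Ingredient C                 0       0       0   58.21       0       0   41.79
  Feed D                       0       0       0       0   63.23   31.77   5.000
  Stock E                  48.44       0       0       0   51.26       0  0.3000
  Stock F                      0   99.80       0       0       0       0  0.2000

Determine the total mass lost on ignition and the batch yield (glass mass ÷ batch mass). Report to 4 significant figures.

LOI loss = 51.99 g; glass = 235.8 g; yield = 81.94%

Working values are displayed (rounded to four significant digits) across the worked steps — full float precision is held end to end. Each reported result is rounded exactly once — derived quantities, which include the totals, ignition loss, glass mass, yield, six oxide percentages, are rebuilt at exact precision, as quoted within the problem or answer text, using the weight values on 235.8 g of glass.
Loss on ignition, line by line:
  Stock A: 37.36 × 0.5271 = 19.69 g
  Source B: 121.0 × 0.01320 = 1.597 g
  Ingredient C: 68.65 × 0.4179 = 28.69 g
  Feed D: 39.22 × 0.05000 = 1.961 g
  Stock E: 4.540 × 0.003000 = 0.01362 g
  Stock F: 17.04 × 0.002000 = 0.03408 g
Total LOI = 51.99 g
Glass = batch − LOI = 287.8 − 51.99 = 235.8 g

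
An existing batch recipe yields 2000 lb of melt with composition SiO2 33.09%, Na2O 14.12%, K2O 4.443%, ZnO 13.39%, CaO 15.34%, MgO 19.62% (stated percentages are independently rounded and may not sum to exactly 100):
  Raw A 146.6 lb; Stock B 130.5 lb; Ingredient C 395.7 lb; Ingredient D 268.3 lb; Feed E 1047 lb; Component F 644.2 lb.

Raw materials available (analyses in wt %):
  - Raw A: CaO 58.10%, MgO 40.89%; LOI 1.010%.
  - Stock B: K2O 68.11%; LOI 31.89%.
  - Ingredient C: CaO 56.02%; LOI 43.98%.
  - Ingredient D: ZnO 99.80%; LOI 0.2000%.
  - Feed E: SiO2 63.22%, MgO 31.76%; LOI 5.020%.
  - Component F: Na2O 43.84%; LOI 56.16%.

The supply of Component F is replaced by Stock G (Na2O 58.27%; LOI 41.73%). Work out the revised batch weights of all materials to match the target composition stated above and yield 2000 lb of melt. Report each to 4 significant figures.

Mid-chain values are shown with 4-significant-figure rounding within the worked lines. All internal work carries exact precision all the way through. Every reported result includes exactly one rounding; all derived quantities are rebuilt in full precision (the six compositions, ignition loss, yield, the totals, glass mass) from the batch weights per 2000 lb of glass as set out in the problem or the answer.
Target masses of each oxide per 2000 lb melt:
  SiO2: 33.09% × 2000 = 661.8 lb
  Na2O: 14.12% × 2000 = 282.4 lb
  K2O: 4.443% × 2000 = 88.86 lb
  ZnO: 13.39% × 2000 = 267.8 lb
  CaO: 15.34% × 2000 = 306.8 lb
  MgO: 19.62% × 2000 = 392.4 lb
Per-oxide balance check working from each reported weight, on the stated basis (every target is met by its sum up to rounding of the answer):
  SiO2: 1047·0.6322 = 661.9 lb (target 661.8 lb)
  Na2O: 484.6·0.5827 = 282.4 lb (target 282.4 lb)
  K2O: 130.5·0.6811 = 88.88 lb (target 88.86 lb)
  ZnO: 268.3·0.9980 = 267.8 lb (target 267.8 lb)
  CaO: 146.6·0.5810 + 395.7·0.5602 = 306.8 lb (target 306.8 lb)
  MgO: 146.6·0.4089 + 1047·0.3176 = 392.5 lb (target 392.4 lb)
Glass mass check: whole batch net of LOI = 2000 lb (the Σ of target masses is 2000 lb; stated basis 2000 lb — differing by rounding only).
Batch grand total — Σ batch = 2473 lb; LOI loss = Σ batch·LOI = 472.4 lb; yield = glass ÷ total batch = 80.89%.

Revised batch per 2000 lb melt:
  Raw A: 146.6 lb
  Stock B: 130.5 lb
  Ingredient C: 395.7 lb
  Ingredient D: 268.3 lb
  Feed E: 1047 lb
  Stock G: 484.6 lb
Total batch = 2473 lb; LOI loss = 472.4 lb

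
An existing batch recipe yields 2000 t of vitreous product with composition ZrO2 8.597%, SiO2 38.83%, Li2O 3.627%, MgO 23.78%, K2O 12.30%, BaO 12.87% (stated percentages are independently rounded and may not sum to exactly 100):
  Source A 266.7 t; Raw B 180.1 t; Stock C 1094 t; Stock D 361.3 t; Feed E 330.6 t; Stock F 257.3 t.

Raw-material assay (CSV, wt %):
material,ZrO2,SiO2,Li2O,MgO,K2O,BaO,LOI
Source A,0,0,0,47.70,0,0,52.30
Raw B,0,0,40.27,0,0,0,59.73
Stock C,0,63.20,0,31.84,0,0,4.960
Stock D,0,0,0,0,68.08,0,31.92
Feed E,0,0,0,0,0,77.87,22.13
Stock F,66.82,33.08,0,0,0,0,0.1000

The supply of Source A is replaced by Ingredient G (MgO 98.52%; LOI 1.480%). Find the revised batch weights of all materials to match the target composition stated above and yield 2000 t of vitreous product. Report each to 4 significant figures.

Revised batch per 2000 t vitreous product:
  Ingredient G: 129.1 t
  Raw B: 180.1 t
  Stock C: 1094 t
  Stock D: 361.3 t
  Feed E: 330.6 t
  Stock F: 257.3 t
Total batch = 2352 t; LOI loss = 352.5 t

The whole derivation holds exact precision from first step to last. Intermediates are printed (rounded to four significant figures) on the page — exactly one rounding lands on every reported number; all derived quantities (the six compositions, LOI, yield, totals, net glass mass) are rebuilt using the weight values for 2000 t of glass at full precision precisely as stated by the question or the answer.
Oxide mass targets, per 2000 t vitreous product:
  ZrO2: 8.597% × 2000 = 171.9 t
  SiO2: 38.83% × 2000 = 776.6 t
  Li2O: 3.627% × 2000 = 72.54 t
  MgO: 23.78% × 2000 = 475.6 t
  K2O: 12.30% × 2000 = 246.0 t
  BaO: 12.87% × 2000 = 257.4 t
Verifying the oxide balance working from each reported weight, relative to the basis at hand (oxide sums agree with the targets within answer rounding):
  ZrO2: 257.3·0.6682 = 171.9 t (target 171.9 t)
  SiO2: 1094·0.6320 + 257.3·0.3308 = 776.5 t (target 776.6 t)
  Li2O: 180.1·0.4027 = 72.53 t (target 72.54 t)
  MgO: 129.1·0.9852 + 1094·0.3184 = 475.5 t (target 475.6 t)
  K2O: 361.3·0.6808 = 246.0 t (target 246.0 t)
  BaO: 330.6·0.7787 = 257.4 t (target 257.4 t)
Consistency of the glass mass: whole batch net of LOI = 2000 t (per-oxide target masses sum to 2000 t; against the stated basis, 2000 t — gaps are rounding artifacts).
Adding the batch up: Σ batch = 2352 t; loss to ignition Σ batch·LOI = 352.5 t; glass ÷ batch gives a yield of 85.02%.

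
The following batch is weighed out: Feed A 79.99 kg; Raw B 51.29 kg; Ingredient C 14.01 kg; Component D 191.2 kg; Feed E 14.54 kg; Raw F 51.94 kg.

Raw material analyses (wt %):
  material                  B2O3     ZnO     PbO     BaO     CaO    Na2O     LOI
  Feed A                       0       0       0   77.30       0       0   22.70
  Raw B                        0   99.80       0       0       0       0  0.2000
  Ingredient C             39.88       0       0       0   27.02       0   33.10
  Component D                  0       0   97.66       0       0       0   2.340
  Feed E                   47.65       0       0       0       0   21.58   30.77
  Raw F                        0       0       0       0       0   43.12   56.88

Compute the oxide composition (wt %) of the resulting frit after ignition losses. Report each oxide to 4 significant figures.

All internal work carries full float precision end to end. Mid-chain values are printed, with 4-significant-figure rounding, in the printout. Each reported value is rounded just once. All derived quantities, including net glass mass, six oxide percentages, ignition loss, the yield, totals, are computed from the weighed amounts for 341.6 kg of glass at exact precision, as given in either problem or answer.
Oxide masses out of the charge:
  B2O3: 14.01·0.3988 + 14.54·0.4765 = 12.52 kg
  ZnO: 51.29·0.9980 = 51.19 kg
  PbO: 191.2·0.9766 = 186.7 kg
  BaO: 79.99·0.7730 = 61.83 kg
  CaO: 14.01·0.2702 = 3.786 kg
  Na2O: 14.54·0.2158 + 51.94·0.4312 = 25.53 kg
LOI: 79.99·0.2270 + 51.29·0.002000 + 14.01·0.3310 + 191.2·0.02340 + 14.54·0.3077 + 51.94·0.5688 = 61.39 kg
Glass = total batch minus LOI = 403.0 − 61.39 = 341.6 kg (matching Σ of the oxides)
wt %: oxide over glass, times 100

Glass mass = 341.6 kg (batch 403.0 − LOI 61.39).
Composition: B2O3 3.664%, ZnO 14.99%, PbO 54.67%, BaO 18.10%, CaO 1.108%, Na2O 7.475%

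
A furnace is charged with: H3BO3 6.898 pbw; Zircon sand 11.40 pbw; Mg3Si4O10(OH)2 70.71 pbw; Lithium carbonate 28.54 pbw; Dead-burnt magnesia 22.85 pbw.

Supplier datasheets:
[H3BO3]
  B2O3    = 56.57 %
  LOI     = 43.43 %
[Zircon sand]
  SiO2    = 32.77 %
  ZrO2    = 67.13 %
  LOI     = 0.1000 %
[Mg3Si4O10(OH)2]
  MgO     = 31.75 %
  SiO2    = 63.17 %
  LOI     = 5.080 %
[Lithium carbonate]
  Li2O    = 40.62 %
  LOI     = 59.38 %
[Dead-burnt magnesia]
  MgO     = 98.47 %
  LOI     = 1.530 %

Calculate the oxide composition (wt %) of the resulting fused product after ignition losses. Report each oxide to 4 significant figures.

Working values appear, with 4-significant-digit rounding, within the worked lines — the whole derivation keeps full precision in every operation; a single rounding finalizes each reported figure; the derived quantities are recomputed from the weighed amounts at 116.5 pbw of glass in full float precision (net glass mass, LOI, five oxide percentages, totals, yield) as given in question or answer.
Per-oxide mass from batch:
  MgO: 70.71·0.3175 + 22.85·0.9847 = 44.95 pbw
  Li2O: 28.54·0.4062 = 11.59 pbw
  B2O3: 6.898·0.5657 = 3.902 pbw
  SiO2: 11.40·0.3277 + 70.71·0.6317 = 48.40 pbw
  ZrO2: 11.40·0.6713 = 7.653 pbw
LOI: 6.898·0.4343 + 11.40·0.001000 + 70.71·0.05080 + 28.54·0.5938 + 22.85·0.01530 = 23.90 pbw
Net of LOI, the glass mass = 140.4 − 23.90 = 116.5 pbw (equal to the oxide-mass sum)
wt % = oxide mass / glass mass × 100

Glass mass = 116.5 pbw (batch 140.4 − LOI 23.90).
Composition: MgO 38.58%, Li2O 9.951%, B2O3 3.349%, SiO2 41.55%, ZrO2 6.569%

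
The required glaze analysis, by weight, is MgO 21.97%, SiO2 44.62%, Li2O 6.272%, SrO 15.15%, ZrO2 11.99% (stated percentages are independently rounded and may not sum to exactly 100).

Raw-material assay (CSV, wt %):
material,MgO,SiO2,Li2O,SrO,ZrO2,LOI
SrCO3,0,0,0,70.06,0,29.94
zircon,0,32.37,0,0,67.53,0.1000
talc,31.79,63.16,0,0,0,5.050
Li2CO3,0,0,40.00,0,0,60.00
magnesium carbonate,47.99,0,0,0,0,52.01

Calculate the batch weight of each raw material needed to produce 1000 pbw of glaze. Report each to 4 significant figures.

The intermediate values are printed with 4-significant-digit rounding alongside each step — exact precision is held end to end; exactly one rounding is applied to each reported number — all derived quantities are computed from the weighed amounts at 1000 pbw of glass in full float precision (ignition loss, five oxide percentages, totals, glass mass, the yield) as set out in question or answer.
The oxide mass targets at 1000 pbw glaze:
  MgO: 21.97% × 1000 = 219.7 pbw
  SiO2: 44.62% × 1000 = 446.2 pbw
  Li2O: 6.272% × 1000 = 62.72 pbw
  SrO: 15.15% × 1000 = 151.5 pbw
  ZrO2: 11.99% × 1000 = 119.9 pbw
Verifying the oxide balance working from each reported weight, on the stated basis (target by target, the sums agree once rounding is allowed for):
  MgO: 615.5·0.3179 + 50.10·0.4799 = 219.7 pbw (target 219.7 pbw)
  SiO2: 177.6·0.3237 + 615.5·0.6316 = 446.2 pbw (target 446.2 pbw)
  Li2O: 156.8·0.4000 = 62.72 pbw (target 62.72 pbw)
  SrO: 216.2·0.7006 = 151.5 pbw (target 151.5 pbw)
  ZrO2: 177.6·0.6753 = 119.9 pbw (target 119.9 pbw)
Glass-mass closure: Σ batch − LOI loss = 1000 pbw (per-oxide target masses sum to 1000 pbw; against the stated basis, 1000 pbw — a pure rounding effect).
Batch grand total — Σ batch = 1216 pbw; LOI loss = Σ batch·LOI = 216.1 pbw; yield, glass over the total, = 82.23%.

Batch per 1000 pbw glaze:
  SrCO3: 216.2 pbw
  zircon: 177.6 pbw
  talc: 615.5 pbw
  Li2CO3: 156.8 pbw
  magnesium carbonate: 50.10 pbw
Total batch = 1216 pbw; LOI loss = 216.1 pbw; yield = 82.23%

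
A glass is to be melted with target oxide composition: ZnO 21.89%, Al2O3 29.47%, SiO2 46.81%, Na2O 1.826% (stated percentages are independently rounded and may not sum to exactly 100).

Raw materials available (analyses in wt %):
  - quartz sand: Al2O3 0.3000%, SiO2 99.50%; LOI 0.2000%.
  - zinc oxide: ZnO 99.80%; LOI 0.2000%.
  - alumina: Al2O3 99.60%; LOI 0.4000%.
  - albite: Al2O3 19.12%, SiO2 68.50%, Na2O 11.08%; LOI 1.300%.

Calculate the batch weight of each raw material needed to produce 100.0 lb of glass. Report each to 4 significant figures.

Every computation carries full precision end to end. Mid-chain values are shown rounded off to 4 significant figures in the printout — each reported figure sees exactly one rounding — derived quantities are recomputed from the weighed amounts per 100.0 lb of glass at full float precision (LOI, glass mass, totals, the four compositions, the yield) as given in the problem or the answer.
The oxide mass targets at 100.0 lb glass:
  ZnO: 21.89% × 100.0 = 21.89 lb
  Al2O3: 29.47% × 100.0 = 29.47 lb
  SiO2: 46.81% × 100.0 = 46.81 lb
  Na2O: 1.826% × 100.0 = 1.826 lb
A balance pass over the oxides, on the weights just shown, for the quoted basis mass (delivered sums recover each target given rounding of the digits):
  ZnO: 21.93·0.9980 = 21.89 lb (target 21.89 lb)
  Al2O3: 35.70·0.003000 + 26.32·0.9960 + 16.48·0.1912 = 29.47 lb (target 29.47 lb)
  SiO2: 35.70·0.9950 + 16.48·0.6850 = 46.81 lb (target 46.81 lb)
  Na2O: 16.48·0.1108 = 1.826 lb (target 1.826 lb)
Consistency of the glass mass: whole batch net of LOI = 100.0 lb (oxide target masses add up to 100.0 lb; stated basis 100.0 lb — gaps are rounding artifacts).
Batch grand total — Σ batch = 100.4 lb; loss to ignition Σ batch·LOI = 0.4348 lb; the yield ratio, glass ÷ batch: 99.57%.

Batch per 100.0 lb glass:
  quartz sand: 35.70 lb
  zinc oxide: 21.93 lb
  alumina: 26.32 lb
  albite: 16.48 lb
Total batch = 100.4 lb; LOI loss = 0.4348 lb; yield = 99.57%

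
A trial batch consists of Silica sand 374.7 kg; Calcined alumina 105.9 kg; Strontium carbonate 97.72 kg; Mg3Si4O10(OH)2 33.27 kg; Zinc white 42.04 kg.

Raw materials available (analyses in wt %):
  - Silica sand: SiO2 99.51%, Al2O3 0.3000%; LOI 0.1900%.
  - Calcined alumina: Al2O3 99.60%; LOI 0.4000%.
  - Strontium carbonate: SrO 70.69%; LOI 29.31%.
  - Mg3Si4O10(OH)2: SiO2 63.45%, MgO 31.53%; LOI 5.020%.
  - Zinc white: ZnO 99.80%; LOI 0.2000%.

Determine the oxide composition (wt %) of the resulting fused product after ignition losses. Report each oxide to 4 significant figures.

Glass mass = 622.1 kg (batch 653.6 − LOI 31.53).
Composition: SrO 11.10%, SiO2 63.33%, Al2O3 17.14%, ZnO 6.744%, MgO 1.686%

Mid-chain values are printed rounded to four significant digits in the printout. Every computation keeps exact precision all the way through. A single rounding completes each reported value — all derived quantities (LOI, yield, glass mass, the five compositions, totals) are rebuilt from the weighed amounts per 622.1 kg of glass in full precision, as they appear in either problem or answer.
Delivered oxide masses:
  SrO: 97.72·0.7069 = 69.08 kg
  SiO2: 374.7·0.9951 + 33.27·0.6345 = 394.0 kg
  Al2O3: 374.7·0.003000 + 105.9·0.9960 = 106.6 kg
  ZnO: 42.04·0.9980 = 41.96 kg
  MgO: 33.27·0.3153 = 10.49 kg
LOI: 374.7·0.001900 + 105.9·0.004000 + 97.72·0.2931 + 33.27·0.05020 + 42.04·0.002000 = 31.53 kg
batch − LOI leaves glass = 653.6 − 31.53 = 622.1 kg (= the summed oxide contributions)
percent by weight: oxide/glass ×100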